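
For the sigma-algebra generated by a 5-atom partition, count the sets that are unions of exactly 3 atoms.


Each element of F is a union of some subset of the 5 atoms.
Elements that are unions of exactly 3 atoms correspond to 3-element subsets of the 5 atoms.
Count = C(5, 3) = 5! / (3! * 2!) = 10.


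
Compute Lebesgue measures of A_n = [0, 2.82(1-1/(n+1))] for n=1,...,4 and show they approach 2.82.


By continuity of measure from below: if A_n increases to A, then m(A_n) -> m(A).
Here A = [0, 2.82], so m(A) = 2.82
Step 1: a_1 = 2.82*(1 - 1/2) = 1.41, m(A_1) = 1.41
Step 2: a_2 = 2.82*(1 - 1/3) = 1.88, m(A_2) = 1.88
Step 3: a_3 = 2.82*(1 - 1/4) = 2.115, m(A_3) = 2.115
Step 4: a_4 = 2.82*(1 - 1/5) = 2.256, m(A_4) = 2.256
Limit: m(A_n) -> m([0,2.82]) = 2.82


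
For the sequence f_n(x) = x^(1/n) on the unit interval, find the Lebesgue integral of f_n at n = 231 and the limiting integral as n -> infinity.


At n = 231: f_231(x) = x^(1/231).
Step 1: integral(x^(1/231), 0, 1) = [x^(1/231+1) / (1/231+1)] from 0 to 1
     = 1 / (1/231 + 1) = 1 / ((231+1)/231) = 231/(231+1)
     = 231/232 = 0.99569
Step 2: As n -> infinity, f_n(x) = x^(1/n) -> 1 for x in (0,1], and f_n is increasing in n.
By MCT, lim_n integral(f_n) = integral(lim_n f_n) = integral(1, 0, 1) = 1.
Step 3: Verify convergence: 231/232 = 0.99569 -> 1


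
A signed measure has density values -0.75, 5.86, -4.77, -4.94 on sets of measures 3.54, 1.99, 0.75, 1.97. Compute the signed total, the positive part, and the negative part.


Step 1: Compute signed measure on each set:
  Set 1: -0.75 * 3.54 = -2.655
  Set 2: 5.86 * 1.99 = 11.6614
  Set 3: -4.77 * 0.75 = -3.5775
  Set 4: -4.94 * 1.97 = -9.7318
Step 2: Total signed measure = (-2.655) + (11.6614) + (-3.5775) + (-9.7318)
     = -4.3029
Step 3: Positive part mu+(X) = sum of positive contributions = 11.6614
Step 4: Negative part mu-(X) = |sum of negative contributions| = 15.9643


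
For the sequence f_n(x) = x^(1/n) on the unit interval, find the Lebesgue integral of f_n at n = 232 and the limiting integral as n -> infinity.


At n = 232: f_232(x) = x^(1/232).
Step 1: integral(x^(1/232), 0, 1) = [x^(1/232+1) / (1/232+1)] from 0 to 1
     = 1 / (1/232 + 1) = 1 / ((232+1)/232) = 232/(232+1)
     = 232/233 = 0.995708
Step 2: As n -> infinity, f_n(x) = x^(1/n) -> 1 for x in (0,1], and f_n is increasing in n.
By MCT, lim_n integral(f_n) = integral(lim_n f_n) = integral(1, 0, 1) = 1.
Step 3: Verify convergence: 232/233 = 0.995708 -> 1


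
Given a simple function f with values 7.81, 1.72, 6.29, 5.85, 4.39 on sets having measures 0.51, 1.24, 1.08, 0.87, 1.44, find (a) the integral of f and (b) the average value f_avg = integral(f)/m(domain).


Step 1: Integral = sum(value_i * measure_i)
= 7.81*0.51 + 1.72*1.24 + 6.29*1.08 + 5.85*0.87 + 4.39*1.44
= 3.9831 + 2.1328 + 6.7932 + 5.0895 + 6.3216
= 24.3202
Step 2: Total measure of domain = 0.51 + 1.24 + 1.08 + 0.87 + 1.44 = 5.14
Step 3: Average value = 24.3202 / 5.14 = 4.731556


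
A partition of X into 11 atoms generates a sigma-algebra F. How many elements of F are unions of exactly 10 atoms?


Each element of F is a union of some subset of the 11 atoms.
Elements that are unions of exactly 10 atoms correspond to 10-element subsets of the 11 atoms.
Count = C(11, 10) = 11! / (10! * 1!) = 11.


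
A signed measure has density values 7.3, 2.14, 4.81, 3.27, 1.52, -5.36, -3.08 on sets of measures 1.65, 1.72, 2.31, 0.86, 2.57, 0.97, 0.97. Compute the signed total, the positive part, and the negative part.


Step 1: Compute signed measure on each set:
  Set 1: 7.3 * 1.65 = 12.045
  Set 2: 2.14 * 1.72 = 3.6808
  Set 3: 4.81 * 2.31 = 11.1111
  Set 4: 3.27 * 0.86 = 2.8122
  Set 5: 1.52 * 2.57 = 3.9064
  Set 6: -5.36 * 0.97 = -5.1992
  Set 7: -3.08 * 0.97 = -2.9876
Step 2: Total signed measure = (12.045) + (3.6808) + (11.1111) + (2.8122) + (3.9064) + (-5.1992) + (-2.9876)
     = 25.3687
Step 3: Positive part mu+(X) = sum of positive contributions = 33.5555
Step 4: Negative part mu-(X) = |sum of negative contributions| = 8.1868


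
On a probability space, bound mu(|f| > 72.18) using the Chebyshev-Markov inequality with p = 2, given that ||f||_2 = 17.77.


Chebyshev/Markov inequality: mu(|f| > eps) <= (||f||_p / eps)^p
Step 1: ||f||_2 / eps = 17.77 / 72.18 = 0.24619
Step 2: Raise to power p = 2:
  (0.24619)^2 = 0.06061
Step 3: Therefore mu(|f| > 72.18) <= 0.06061


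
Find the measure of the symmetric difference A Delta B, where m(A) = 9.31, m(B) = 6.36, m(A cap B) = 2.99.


m(A Delta B) = m(A) + m(B) - 2*m(A n B)
= 9.31 + 6.36 - 2*2.99
= 9.31 + 6.36 - 5.98
= 9.69


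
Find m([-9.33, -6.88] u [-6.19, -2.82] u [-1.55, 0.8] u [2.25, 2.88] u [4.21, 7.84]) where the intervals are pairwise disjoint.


For pairwise disjoint intervals, m(union) = sum of lengths.
= (-6.88 - -9.33) + (-2.82 - -6.19) + (0.8 - -1.55) + (2.88 - 2.25) + (7.84 - 4.21)
= 2.45 + 3.37 + 2.35 + 0.63 + 3.63
= 12.43


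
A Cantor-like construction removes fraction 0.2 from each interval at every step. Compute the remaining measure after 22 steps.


Step 1: At each step, fraction remaining = 1 - 0.2 = 0.8
Step 2: After 22 steps, measure = (0.8)^22
Result = 0.007379


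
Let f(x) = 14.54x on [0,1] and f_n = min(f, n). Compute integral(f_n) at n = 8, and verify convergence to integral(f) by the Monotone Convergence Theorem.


f(x) = 14.54x on [0,1]; f_n(x) = min(14.54x, n). At n = 8:
Step 1: f(x) reaches 8 at x = 8/14.54 = 0.550206
Step 2: integral(f_8) = integral(14.54x, 0, 0.550206) + integral(8, 0.550206, 1)
       = 14.54*0.550206^2/2 + 8*(1 - 0.550206)
       = 2.200825 + 3.598349
       = 5.799175
Step 3: As n -> infinity, f_n increases to f, so by MCT integral(f_n) -> integral(f) = 14.54/2 = 7.27.
Convergence: integral(f_8) = 5.799175 -> 7.27 as n -> infinity


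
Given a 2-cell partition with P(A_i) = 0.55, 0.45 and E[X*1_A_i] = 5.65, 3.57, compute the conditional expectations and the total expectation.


For each cell A_i: E[X|A_i] = E[X*1_A_i] / P(A_i)
Step 1: E[X|A_1] = 5.65 / 0.55 = 10.272727
Step 2: E[X|A_2] = 3.57 / 0.45 = 7.933333
Verification: E[X] = sum E[X*1_A_i] = 5.65 + 3.57 = 9.22


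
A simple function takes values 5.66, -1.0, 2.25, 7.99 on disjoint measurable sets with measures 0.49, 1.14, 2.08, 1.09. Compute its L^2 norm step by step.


Step 1: Compute |f_i|^2 for each value:
  |5.66|^2 = 32.0356
  |-1.0|^2 = 1
  |2.25|^2 = 5.0625
  |7.99|^2 = 63.8401
Step 2: Multiply by measures and sum:
  32.0356 * 0.49 = 15.697444
  1 * 1.14 = 1.14
  5.0625 * 2.08 = 10.53
  63.8401 * 1.09 = 69.585709
Sum = 15.697444 + 1.14 + 10.53 + 69.585709 = 96.953153
Step 3: Take the p-th root:
||f||_2 = (96.953153)^(1/2) = 9.846479


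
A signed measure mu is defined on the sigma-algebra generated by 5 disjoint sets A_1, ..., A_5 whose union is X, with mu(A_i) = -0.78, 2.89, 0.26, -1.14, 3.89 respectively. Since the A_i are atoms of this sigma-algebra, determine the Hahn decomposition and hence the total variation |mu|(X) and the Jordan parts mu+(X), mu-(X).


Step 1: Every measurable set is a union of atoms (the cells / points), so a Hahn decomposition is
  obtained by grouping atoms by sign: P = union of atoms with mu > 0, N = union of the remaining atoms.
  Atoms in P (indices): 2, 3, 5;  atoms in N (indices): 1, 4
  Positive values: 2.89, 0.26, 3.89
  Negative values: -0.78, -1.14
Step 2: mu+(X) = mu(P) = sum of positive atom values = 7.04
Step 3: mu-(X) = -mu(N) = sum of |negative atom values| = 1.92
Step 4: |mu|(X) = mu+(X) + mu-(X) = 7.04 + 1.92 = 8.96


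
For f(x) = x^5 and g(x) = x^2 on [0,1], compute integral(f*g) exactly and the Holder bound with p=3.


Step 1: Exact integral of f*g = integral(x^7, 0, 1) = 1/8
     = 0.125
Step 2: Holder bound with p=3, q=1.5:
  ||f||_p = (integral x^15 dx)^(1/3) = (1/16)^(1/3) = 0.39685
  ||g||_q = (integral x^3 dx)^(1/1.5) = (1/4)^(1/1.5) = 0.39685
Step 3: Holder bound = ||f||_p * ||g||_q = 0.39685 * 0.39685 = 0.15749
Verification: 0.125 <= 0.15749 (Holder holds)


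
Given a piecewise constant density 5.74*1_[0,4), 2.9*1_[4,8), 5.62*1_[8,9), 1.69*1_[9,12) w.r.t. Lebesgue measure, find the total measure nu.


Integrate each piece of the Radon-Nikodym derivative:
Step 1: integral_0^4 5.74 dx = 5.74*(4-0) = 5.74*4 = 22.96
Step 2: integral_4^8 2.9 dx = 2.9*(8-4) = 2.9*4 = 11.6
Step 3: integral_8^9 5.62 dx = 5.62*(9-8) = 5.62*1 = 5.62
Step 4: integral_9^12 1.69 dx = 1.69*(12-9) = 1.69*3 = 5.07
Total: 22.96 + 11.6 + 5.62 + 5.07 = 45.25


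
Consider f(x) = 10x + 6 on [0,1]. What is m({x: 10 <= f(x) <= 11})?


f^(-1)([10, 11]) = {x : 10 <= 10x + 6 <= 11}
Solving: (10 - 6)/10 <= x <= (11 - 6)/10
= [0.4, 0.5]
Intersecting with [0,1]: [0.4, 0.5]
Measure = 0.5 - 0.4 = 0.1


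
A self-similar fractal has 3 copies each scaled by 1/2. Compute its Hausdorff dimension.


For a self-similar set with N copies scaled by 1/r:
dim_H = log(N)/log(r) = log(3)/log(2)
= 1.098612/0.693147
= 1.584963


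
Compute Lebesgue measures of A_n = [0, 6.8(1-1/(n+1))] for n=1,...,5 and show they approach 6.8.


By continuity of measure from below: if A_n increases to A, then m(A_n) -> m(A).
Here A = [0, 6.8], so m(A) = 6.8
Step 1: a_1 = 6.8*(1 - 1/2) = 3.4, m(A_1) = 3.4
Step 2: a_2 = 6.8*(1 - 1/3) = 4.5333, m(A_2) = 4.5333
Step 3: a_3 = 6.8*(1 - 1/4) = 5.1, m(A_3) = 5.1
Step 4: a_4 = 6.8*(1 - 1/5) = 5.44, m(A_4) = 5.44
Step 5: a_5 = 6.8*(1 - 1/6) = 5.6667, m(A_5) = 5.6667
Limit: m(A_n) -> m([0,6.8]) = 6.8


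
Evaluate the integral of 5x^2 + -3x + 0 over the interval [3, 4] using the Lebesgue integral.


The Lebesgue integral of a Riemann-integrable function agrees with the Riemann integral.
Antiderivative F(x) = (5/3)x^3 + (-3/2)x^2 + 0x
F(4) = (5/3)*4^3 + (-3/2)*4^2 + 0*4
     = (5/3)*64 + (-3/2)*16 + 0*4
     = 106.666667 + -24 + 0
     = 82.666667
F(3) = 31.5
Integral = F(4) - F(3) = 82.666667 - 31.5 = 51.166667


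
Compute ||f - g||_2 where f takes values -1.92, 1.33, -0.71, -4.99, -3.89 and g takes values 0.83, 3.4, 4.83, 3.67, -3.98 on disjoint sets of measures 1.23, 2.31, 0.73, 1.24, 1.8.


Step 1: Compute differences f_i - g_i:
  -1.92 - 0.83 = -2.75
  1.33 - 3.4 = -2.07
  -0.71 - 4.83 = -5.54
  -4.99 - 3.67 = -8.66
  -3.89 - -3.98 = 0.09
Step 2: Compute |diff|^2 * measure for each set:
  |-2.75|^2 * 1.23 = 7.5625 * 1.23 = 9.301875
  |-2.07|^2 * 2.31 = 4.2849 * 2.31 = 9.898119
  |-5.54|^2 * 0.73 = 30.6916 * 0.73 = 22.404868
  |-8.66|^2 * 1.24 = 74.9956 * 1.24 = 92.994544
  |0.09|^2 * 1.8 = 0.0081 * 1.8 = 0.01458
Step 3: Sum = 134.613986
Step 4: ||f-g||_2 = (134.613986)^(1/2) = 11.602327


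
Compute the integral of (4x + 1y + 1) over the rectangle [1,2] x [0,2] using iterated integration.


By Fubini, integrate in x first, then y.
Step 1: Fix y, integrate over x in [1,2]:
  integral(4x + 1y + 1, x=1..2)
  = 4*(2^2 - 1^2)/2 + (1y + 1)*(2 - 1)
  = 6 + (1y + 1)*1
  = 6 + 1y + 1
  = 7 + 1y
Step 2: Integrate over y in [0,2]:
  integral(7 + 1y, y=0..2)
  = 7*2 + 1*(2^2 - 0^2)/2
  = 14 + 2
  = 16


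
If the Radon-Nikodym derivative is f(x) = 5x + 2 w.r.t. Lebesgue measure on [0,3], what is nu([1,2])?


nu(A) = integral_A (dnu/dmu) dmu = integral_1^2 (5x + 2) dx
Step 1: Antiderivative F(x) = (5/2)x^2 + 2x
Step 2: F(2) = (5/2)*2^2 + 2*2 = 10 + 4 = 14
Step 3: F(1) = (5/2)*1^2 + 2*1 = 2.5 + 2 = 4.5
Step 4: nu([1,2]) = F(2) - F(1) = 14 - 4.5 = 9.5


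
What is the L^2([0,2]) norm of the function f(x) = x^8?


Step 1: ||f||_2 = (integral_0^2 |x^8|^2 dx)^(1/2)
     = (integral_0^2 x^16 dx)^(1/2)
Step 2: integral_0^2 x^16 dx = [x^17/(17)] from 0 to 2 = 2^17/17
     = 131072/17 = 7710.117647
Step 3: ||f||_2 = (7710.117647)^(1/2) = 87.807276


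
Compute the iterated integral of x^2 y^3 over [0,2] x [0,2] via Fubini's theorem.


By Fubini's theorem, the double integral factors as a product of single integrals:
Step 1: integral_0^2 x^2 dx = [x^3/3] from 0 to 2
     = 2^3/3 = 2.666667
Step 2: integral_0^2 y^3 dy = [y^4/4] from 0 to 2
     = 2^4/4 = 4
Step 3: Double integral = 2.666667 * 4 = 10.666667


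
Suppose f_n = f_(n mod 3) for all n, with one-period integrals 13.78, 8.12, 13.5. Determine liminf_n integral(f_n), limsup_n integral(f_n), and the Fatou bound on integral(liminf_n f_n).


The sequence (integral(f_n)) is periodic with period 3, repeating the values 13.78, 8.12, 13.5 indefinitely.
Step 1: For a periodic sequence, every tail (a_m, a_(m+1), ...) contains all 3 period values infinitely often.
Step 2: Hence inf of every tail = min of the period values = min(13.78, 8.12, 13.5) = 8.12.
        liminf_n integral(f_n) = sup over m of (inf of tail from m) = 8.12.
Step 3: Similarly sup of every tail = max of the period values = 13.78.
        limsup_n integral(f_n) = 13.78.
Step 4: Fatou's lemma: integral(liminf_n f_n) <= liminf_n integral(f_n) = 8.12.
        So the integral of the pointwise liminf is at most 8.12.


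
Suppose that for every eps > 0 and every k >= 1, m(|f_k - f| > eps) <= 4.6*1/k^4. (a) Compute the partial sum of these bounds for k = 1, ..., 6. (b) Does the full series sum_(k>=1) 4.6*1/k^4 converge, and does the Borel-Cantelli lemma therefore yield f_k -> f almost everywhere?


Step 1: List the terms 4.6*1/k^4 for k = 1 to 6:
  k=1: 4.6
  k=2: 0.2875
  k=3: 0.05679
  k=4: 0.017969
  k=5: 0.00736
  k=6: 0.003549
Step 2: Partial sum = 4.6 + 0.2875 + 0.05679 + 0.017969 + 0.00736 + 0.003549
     = 4.973168
Step 3: The full series sum_(k>=1) 4.6*1/k^4 converges (p-series with p = 4 > 1; a constant multiple of a convergent series converges).
Step 4: Fix eps > 0. Since sum_k m(|f_k - f| > eps) < infinity, the Borel-Cantelli lemma gives
        m(limsup_k {|f_k - f| > eps}) = 0, i.e. for a.e. x, |f_k(x) - f(x)| <= eps for all large k.
        Applying this with eps = 1/j for j = 1, 2, ... and intersecting the countably many full-measure sets,
        for a.e. x we get limsup_k |f_k(x) - f(x)| <= 1/j for every j, hence f_k -> f almost everywhere.
Conclusion: series converges; Borel-Cantelli yields f_k -> f a.e.


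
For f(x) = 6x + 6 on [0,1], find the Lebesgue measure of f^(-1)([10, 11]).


f^(-1)([10, 11]) = {x : 10 <= 6x + 6 <= 11}
Solving: (10 - 6)/6 <= x <= (11 - 6)/6
= [0.666667, 0.833333]
Intersecting with [0,1]: [0.666667, 0.833333]
Measure = 0.833333 - 0.666667 = 0.166667


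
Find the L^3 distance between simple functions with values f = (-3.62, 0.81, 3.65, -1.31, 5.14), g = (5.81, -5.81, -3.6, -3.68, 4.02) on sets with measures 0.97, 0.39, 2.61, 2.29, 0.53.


Step 1: Compute differences f_i - g_i:
  -3.62 - 5.81 = -9.43
  0.81 - -5.81 = 6.62
  3.65 - -3.6 = 7.25
  -1.31 - -3.68 = 2.37
  5.14 - 4.02 = 1.12
Step 2: Compute |diff|^3 * measure for each set:
  |-9.43|^3 * 0.97 = 838.561807 * 0.97 = 813.404953
  |6.62|^3 * 0.39 = 290.117528 * 0.39 = 113.145836
  |7.25|^3 * 2.61 = 381.078125 * 2.61 = 994.613906
  |2.37|^3 * 2.29 = 13.312053 * 2.29 = 30.484601
  |1.12|^3 * 0.53 = 1.404928 * 0.53 = 0.744612
Step 3: Sum = 1952.393908
Step 4: ||f-g||_3 = (1952.393908)^(1/3) = 12.49844


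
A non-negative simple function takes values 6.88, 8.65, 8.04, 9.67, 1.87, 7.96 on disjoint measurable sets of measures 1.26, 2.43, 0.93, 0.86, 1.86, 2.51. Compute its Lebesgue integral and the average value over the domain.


Step 1: Integral = sum(value_i * measure_i)
= 6.88*1.26 + 8.65*2.43 + 8.04*0.93 + 9.67*0.86 + 1.87*1.86 + 7.96*2.51
= 8.6688 + 21.0195 + 7.4772 + 8.3162 + 3.4782 + 19.9796
= 68.9395
Step 2: Total measure of domain = 1.26 + 2.43 + 0.93 + 0.86 + 1.86 + 2.51 = 9.85
Step 3: Average value = 68.9395 / 9.85 = 6.998934


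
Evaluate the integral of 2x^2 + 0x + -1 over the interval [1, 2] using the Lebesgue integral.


The Lebesgue integral of a Riemann-integrable function agrees with the Riemann integral.
Antiderivative F(x) = (2/3)x^3 + (0/2)x^2 + -1x
F(2) = (2/3)*2^3 + (0/2)*2^2 + -1*2
     = (2/3)*8 + (0/2)*4 + -1*2
     = 5.333333 + 0.0 + -2
     = 3.333333
F(1) = -0.333333
Integral = F(2) - F(1) = 3.333333 - -0.333333 = 3.666667


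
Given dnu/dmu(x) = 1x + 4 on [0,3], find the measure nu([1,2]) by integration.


nu(A) = integral_A (dnu/dmu) dmu = integral_1^2 (1x + 4) dx
Step 1: Antiderivative F(x) = (1/2)x^2 + 4x
Step 2: F(2) = (1/2)*2^2 + 4*2 = 2 + 8 = 10
Step 3: F(1) = (1/2)*1^2 + 4*1 = 0.5 + 4 = 4.5
Step 4: nu([1,2]) = F(2) - F(1) = 10 - 4.5 = 5.5


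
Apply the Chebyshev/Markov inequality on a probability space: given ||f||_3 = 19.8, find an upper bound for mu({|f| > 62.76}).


Chebyshev/Markov inequality: mu(|f| > eps) <= (||f||_p / eps)^p
Step 1: ||f||_3 / eps = 19.8 / 62.76 = 0.315488
Step 2: Raise to power p = 3:
  (0.315488)^3 = 0.031401
Step 3: Therefore mu(|f| > 62.76) <= 0.031401


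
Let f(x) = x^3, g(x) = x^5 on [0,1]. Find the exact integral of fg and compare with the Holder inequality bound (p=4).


Step 1: Exact integral of f*g = integral(x^8, 0, 1) = 1/9
     = 0.111111
Step 2: Holder bound with p=4, q=1.333333:
  ||f||_p = (integral x^12 dx)^(1/4) = (1/13)^(1/4) = 0.52664
  ||g||_q = (integral x^6.666667 dx)^(1/1.333333) = (1/7.666667)^(1/1.333333) = 0.217043
Step 3: Holder bound = ||f||_p * ||g||_q = 0.52664 * 0.217043 = 0.114303
Verification: 0.111111 <= 0.114303 (Holder holds)


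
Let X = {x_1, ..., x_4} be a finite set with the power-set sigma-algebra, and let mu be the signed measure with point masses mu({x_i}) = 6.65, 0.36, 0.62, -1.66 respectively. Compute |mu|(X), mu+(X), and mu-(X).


Step 1: Every measurable set is a union of atoms (the cells / points), so a Hahn decomposition is
  obtained by grouping atoms by sign: P = union of atoms with mu > 0, N = union of the remaining atoms.
  Atoms in P (indices): 1, 2, 3;  atoms in N (indices): 4
  Positive values: 6.65, 0.36, 0.62
  Negative values: -1.66
Step 2: mu+(X) = mu(P) = sum of positive atom values = 7.63
Step 3: mu-(X) = -mu(N) = sum of |negative atom values| = 1.66
Step 4: |mu|(X) = mu+(X) + mu-(X) = 7.63 + 1.66 = 9.29


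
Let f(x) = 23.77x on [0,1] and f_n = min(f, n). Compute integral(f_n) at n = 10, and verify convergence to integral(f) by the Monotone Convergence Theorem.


f(x) = 23.77x on [0,1]; f_n(x) = min(23.77x, n). At n = 10:
Step 1: f(x) reaches 10 at x = 10/23.77 = 0.420698
Step 2: integral(f_10) = integral(23.77x, 0, 0.420698) + integral(10, 0.420698, 1)
       = 23.77*0.420698^2/2 + 10*(1 - 0.420698)
       = 2.103492 + 5.793016
       = 7.896508
Step 3: As n -> infinity, f_n increases to f, so by MCT integral(f_n) -> integral(f) = 23.77/2 = 11.885.
Convergence: integral(f_10) = 7.896508 -> 11.885 as n -> infinity


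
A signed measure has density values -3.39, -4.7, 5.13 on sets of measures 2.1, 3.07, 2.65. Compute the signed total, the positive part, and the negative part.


Step 1: Compute signed measure on each set:
  Set 1: -3.39 * 2.1 = -7.119
  Set 2: -4.7 * 3.07 = -14.429
  Set 3: 5.13 * 2.65 = 13.5945
Step 2: Total signed measure = (-7.119) + (-14.429) + (13.5945)
     = -7.9535
Step 3: Positive part mu+(X) = sum of positive contributions = 13.5945
Step 4: Negative part mu-(X) = |sum of negative contributions| = 21.548


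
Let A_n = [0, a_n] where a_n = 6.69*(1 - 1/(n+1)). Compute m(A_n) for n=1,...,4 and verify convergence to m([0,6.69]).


By continuity of measure from below: if A_n increases to A, then m(A_n) -> m(A).
Here A = [0, 6.69], so m(A) = 6.69
Step 1: a_1 = 6.69*(1 - 1/2) = 3.345, m(A_1) = 3.345
Step 2: a_2 = 6.69*(1 - 1/3) = 4.46, m(A_2) = 4.46
Step 3: a_3 = 6.69*(1 - 1/4) = 5.0175, m(A_3) = 5.0175
Step 4: a_4 = 6.69*(1 - 1/5) = 5.352, m(A_4) = 5.352
Limit: m(A_n) -> m([0,6.69]) = 6.69


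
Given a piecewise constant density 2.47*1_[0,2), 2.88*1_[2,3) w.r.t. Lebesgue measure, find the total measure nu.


Integrate each piece of the Radon-Nikodym derivative:
Step 1: integral_0^2 2.47 dx = 2.47*(2-0) = 2.47*2 = 4.94
Step 2: integral_2^3 2.88 dx = 2.88*(3-2) = 2.88*1 = 2.88
Total: 4.94 + 2.88 = 7.82


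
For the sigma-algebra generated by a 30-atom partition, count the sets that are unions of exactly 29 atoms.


Each element of F is a union of some subset of the 30 atoms.
Elements that are unions of exactly 29 atoms correspond to 29-element subsets of the 30 atoms.
Count = C(30, 29) = 30! / (29! * 1!) = 30.


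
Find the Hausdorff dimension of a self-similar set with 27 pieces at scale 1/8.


For a self-similar set with N copies scaled by 1/r:
dim_H = log(N)/log(r) = log(27)/log(8)
= 3.295837/2.079442
= 1.584963


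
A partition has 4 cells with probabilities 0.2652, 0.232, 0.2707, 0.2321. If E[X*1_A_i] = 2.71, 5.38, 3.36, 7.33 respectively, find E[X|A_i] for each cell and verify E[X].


For each cell A_i: E[X|A_i] = E[X*1_A_i] / P(A_i)
Step 1: E[X|A_1] = 2.71 / 0.2652 = 10.218703
Step 2: E[X|A_2] = 5.38 / 0.232 = 23.189655
Step 3: E[X|A_3] = 3.36 / 0.2707 = 12.412264
Step 4: E[X|A_4] = 7.33 / 0.2321 = 31.581215
Verification: E[X] = sum E[X*1_A_i] = 2.71 + 5.38 + 3.36 + 7.33 = 18.78


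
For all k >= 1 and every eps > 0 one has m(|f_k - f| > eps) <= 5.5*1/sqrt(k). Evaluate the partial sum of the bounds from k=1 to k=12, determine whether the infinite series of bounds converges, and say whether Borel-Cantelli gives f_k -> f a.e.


Step 1: List the terms 5.5*1/sqrt(k) for k = 1 to 12:
  k=1: 5.5
  k=2: 3.889087
  k=3: 3.175426
  k=4: 2.75
  k=5: 2.459675
  k=6: 2.245366
  k=7: 2.078805
  k=8: 1.944544
  k=9: 1.833333
  k=10: 1.739253
  k=11: 1.658312
  k=12: 1.587713
Step 2: Partial sum = 5.5 + 3.889087 + 3.175426 + 2.75 + 2.459675 + 2.245366 + 2.078805 + 1.944544 + 1.833333 + 1.739253 + 1.658312 + 1.587713
     = 30.861514
Step 3: The full series sum_(k>=1) 5.5*1/sqrt(k) diverges (p-series with p = 1/2 <= 1; a nonzero constant multiple of a divergent series diverges).
Step 4: The (first) Borel-Cantelli lemma requires a summable sequence of measures, so it does not apply here;
        from this bound alone no conclusion about a.e. convergence can be drawn (convergence in measure still
        gives an a.e.-convergent subsequence, but not a.e. convergence of the whole sequence).
Conclusion: series diverges; Borel-Cantelli is inconclusive about a.e. convergence of f_k.


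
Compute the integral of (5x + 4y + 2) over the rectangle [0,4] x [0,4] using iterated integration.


By Fubini, integrate in x first, then y.
Step 1: Fix y, integrate over x in [0,4]:
  integral(5x + 4y + 2, x=0..4)
  = 5*(4^2 - 0^2)/2 + (4y + 2)*(4 - 0)
  = 40 + (4y + 2)*4
  = 40 + 16y + 8
  = 48 + 16y
Step 2: Integrate over y in [0,4]:
  integral(48 + 16y, y=0..4)
  = 48*4 + 16*(4^2 - 0^2)/2
  = 192 + 128
  = 320


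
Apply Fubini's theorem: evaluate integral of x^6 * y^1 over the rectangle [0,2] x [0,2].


By Fubini's theorem, the double integral factors as a product of single integrals:
Step 1: integral_0^2 x^6 dx = [x^7/7] from 0 to 2
     = 2^7/7 = 18.285714
Step 2: integral_0^2 y^1 dy = [y^2/2] from 0 to 2
     = 2^2/2 = 2
Step 3: Double integral = 18.285714 * 2 = 36.571429


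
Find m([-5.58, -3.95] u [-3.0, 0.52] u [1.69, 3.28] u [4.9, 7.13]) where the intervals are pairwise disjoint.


For pairwise disjoint intervals, m(union) = sum of lengths.
= (-3.95 - -5.58) + (0.52 - -3.0) + (3.28 - 1.69) + (7.13 - 4.9)
= 1.63 + 3.52 + 1.59 + 2.23
= 8.97


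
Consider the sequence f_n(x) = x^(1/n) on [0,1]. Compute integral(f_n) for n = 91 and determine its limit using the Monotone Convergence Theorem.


At n = 91: f_91(x) = x^(1/91).
Step 1: integral(x^(1/91), 0, 1) = [x^(1/91+1) / (1/91+1)] from 0 to 1
     = 1 / (1/91 + 1) = 1 / ((91+1)/91) = 91/(91+1)
     = 91/92 = 0.98913
Step 2: As n -> infinity, f_n(x) = x^(1/n) -> 1 for x in (0,1], and f_n is increasing in n.
By MCT, lim_n integral(f_n) = integral(lim_n f_n) = integral(1, 0, 1) = 1.
Step 3: Verify convergence: 91/92 = 0.98913 -> 1


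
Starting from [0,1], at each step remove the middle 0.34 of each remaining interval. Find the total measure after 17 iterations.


Step 1: At each step, fraction remaining = 1 - 0.34 = 0.66
Step 2: After 17 steps, measure = (0.66)^17
Result = 8.555530e-04


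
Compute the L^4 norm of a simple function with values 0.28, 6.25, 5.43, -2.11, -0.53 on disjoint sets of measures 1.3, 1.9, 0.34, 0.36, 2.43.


Step 1: Compute |f_i|^4 for each value:
  |0.28|^4 = 0.006147
  |6.25|^4 = 1525.878906
  |5.43|^4 = 869.359328
  |-2.11|^4 = 19.821194
  |-0.53|^4 = 0.078905
Step 2: Multiply by measures and sum:
  0.006147 * 1.3 = 0.007991
  1525.878906 * 1.9 = 2899.169922
  869.359328 * 0.34 = 295.582172
  19.821194 * 0.36 = 7.13563
  0.078905 * 2.43 = 0.191739
Sum = 0.007991 + 2899.169922 + 295.582172 + 7.13563 + 0.191739 = 3202.087453
Step 3: Take the p-th root:
||f||_4 = (3202.087453)^(1/4) = 7.522432


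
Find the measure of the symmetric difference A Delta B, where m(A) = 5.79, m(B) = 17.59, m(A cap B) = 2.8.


m(A Delta B) = m(A) + m(B) - 2*m(A n B)
= 5.79 + 17.59 - 2*2.8
= 5.79 + 17.59 - 5.6
= 17.78


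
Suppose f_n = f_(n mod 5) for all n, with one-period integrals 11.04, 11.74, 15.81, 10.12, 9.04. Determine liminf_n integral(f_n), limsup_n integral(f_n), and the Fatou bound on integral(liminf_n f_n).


The sequence (integral(f_n)) is periodic with period 5, repeating the values 11.04, 11.74, 15.81, 10.12, 9.04 indefinitely.
Step 1: For a periodic sequence, every tail (a_m, a_(m+1), ...) contains all 5 period values infinitely often.
Step 2: Hence inf of every tail = min of the period values = min(11.04, 11.74, 15.81, 10.12, 9.04) = 9.04.
        liminf_n integral(f_n) = sup over m of (inf of tail from m) = 9.04.
Step 3: Similarly sup of every tail = max of the period values = 15.81.
        limsup_n integral(f_n) = 15.81.
Step 4: Fatou's lemma: integral(liminf_n f_n) <= liminf_n integral(f_n) = 9.04.
        So the integral of the pointwise liminf is at most 9.04.


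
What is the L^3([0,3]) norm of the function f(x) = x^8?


Step 1: ||f||_3 = (integral_0^3 |x^8|^3 dx)^(1/3)
     = (integral_0^3 x^24 dx)^(1/3)
Step 2: integral_0^3 x^24 dx = [x^25/(25)] from 0 to 3 = 3^25/25
     = 847288609443/25 = 3.389154e+10
Step 3: ||f||_3 = (3.389154e+10)^(1/3) = 3236.163484


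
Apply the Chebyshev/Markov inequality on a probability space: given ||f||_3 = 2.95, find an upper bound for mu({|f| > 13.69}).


Chebyshev/Markov inequality: mu(|f| > eps) <= (||f||_p / eps)^p
Step 1: ||f||_3 / eps = 2.95 / 13.69 = 0.215486
Step 2: Raise to power p = 3:
  (0.215486)^3 = 0.010006
Step 3: Therefore mu(|f| > 13.69) <= 0.010006


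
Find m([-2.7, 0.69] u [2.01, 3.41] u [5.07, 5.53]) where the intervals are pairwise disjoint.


For pairwise disjoint intervals, m(union) = sum of lengths.
= (0.69 - -2.7) + (3.41 - 2.01) + (5.53 - 5.07)
= 3.39 + 1.4 + 0.46
= 5.25


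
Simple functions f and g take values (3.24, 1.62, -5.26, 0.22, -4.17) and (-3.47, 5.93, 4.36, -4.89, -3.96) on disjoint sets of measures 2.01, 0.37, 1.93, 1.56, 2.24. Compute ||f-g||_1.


Step 1: Compute differences f_i - g_i:
  3.24 - -3.47 = 6.71
  1.62 - 5.93 = -4.31
  -5.26 - 4.36 = -9.62
  0.22 - -4.89 = 5.11
  -4.17 - -3.96 = -0.21
Step 2: Compute |diff|^1 * measure for each set:
  |6.71|^1 * 2.01 = 6.71 * 2.01 = 13.4871
  |-4.31|^1 * 0.37 = 4.31 * 0.37 = 1.5947
  |-9.62|^1 * 1.93 = 9.62 * 1.93 = 18.5666
  |5.11|^1 * 1.56 = 5.11 * 1.56 = 7.9716
  |-0.21|^1 * 2.24 = 0.21 * 2.24 = 0.4704
Step 3: Sum = 42.0904
Step 4: ||f-g||_1 = (42.0904)^(1/1) = 42.0904


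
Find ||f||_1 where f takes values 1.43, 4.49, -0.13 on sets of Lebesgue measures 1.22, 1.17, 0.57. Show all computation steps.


Step 1: Compute |f_i|^1 for each value:
  |1.43|^1 = 1.43
  |4.49|^1 = 4.49
  |-0.13|^1 = 0.13
Step 2: Multiply by measures and sum:
  1.43 * 1.22 = 1.7446
  4.49 * 1.17 = 5.2533
  0.13 * 0.57 = 0.0741
Sum = 1.7446 + 5.2533 + 0.0741 = 7.072
Step 3: Take the p-th root:
||f||_1 = (7.072)^(1/1) = 7.072


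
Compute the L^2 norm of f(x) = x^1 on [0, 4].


Step 1: ||f||_2 = (integral_0^4 |x^1|^2 dx)^(1/2)
     = (integral_0^4 x^2 dx)^(1/2)
Step 2: integral_0^4 x^2 dx = [x^3/(3)] from 0 to 4 = 4^3/3
     = 64/3 = 21.333333
Step 3: ||f||_2 = (21.333333)^(1/2) = 4.618802


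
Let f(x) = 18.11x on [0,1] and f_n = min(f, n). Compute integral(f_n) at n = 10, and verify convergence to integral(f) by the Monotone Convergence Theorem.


f(x) = 18.11x on [0,1]; f_n(x) = min(18.11x, n). At n = 10:
Step 1: f(x) reaches 10 at x = 10/18.11 = 0.552181
Step 2: integral(f_10) = integral(18.11x, 0, 0.552181) + integral(10, 0.552181, 1)
       = 18.11*0.552181^2/2 + 10*(1 - 0.552181)
       = 2.760906 + 4.478189
       = 7.239094
Step 3: As n -> infinity, f_n increases to f, so by MCT integral(f_n) -> integral(f) = 18.11/2 = 9.055.
Convergence: integral(f_10) = 7.239094 -> 9.055 as n -> infinity


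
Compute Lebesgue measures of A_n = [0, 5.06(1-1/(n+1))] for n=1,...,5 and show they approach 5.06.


By continuity of measure from below: if A_n increases to A, then m(A_n) -> m(A).
Here A = [0, 5.06], so m(A) = 5.06
Step 1: a_1 = 5.06*(1 - 1/2) = 2.53, m(A_1) = 2.53
Step 2: a_2 = 5.06*(1 - 1/3) = 3.3733, m(A_2) = 3.3733
Step 3: a_3 = 5.06*(1 - 1/4) = 3.795, m(A_3) = 3.795
Step 4: a_4 = 5.06*(1 - 1/5) = 4.048, m(A_4) = 4.048
Step 5: a_5 = 5.06*(1 - 1/6) = 4.2167, m(A_5) = 4.2167
Limit: m(A_n) -> m([0,5.06]) = 5.06


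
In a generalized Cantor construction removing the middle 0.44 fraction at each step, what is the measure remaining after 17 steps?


Step 1: At each step, fraction remaining = 1 - 0.44 = 0.56
Step 2: After 17 steps, measure = (0.56)^17
Result = 5.238373e-05


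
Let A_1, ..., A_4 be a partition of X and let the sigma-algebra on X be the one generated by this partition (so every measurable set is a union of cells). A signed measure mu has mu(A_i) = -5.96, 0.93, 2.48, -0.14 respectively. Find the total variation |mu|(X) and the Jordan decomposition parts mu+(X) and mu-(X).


Step 1: Every measurable set is a union of atoms (the cells / points), so a Hahn decomposition is
  obtained by grouping atoms by sign: P = union of atoms with mu > 0, N = union of the remaining atoms.
  Atoms in P (indices): 2, 3;  atoms in N (indices): 1, 4
  Positive values: 0.93, 2.48
  Negative values: -5.96, -0.14
Step 2: mu+(X) = mu(P) = sum of positive atom values = 3.41
Step 3: mu-(X) = -mu(N) = sum of |negative atom values| = 6.1
Step 4: |mu|(X) = mu+(X) + mu-(X) = 3.41 + 6.1 = 9.51


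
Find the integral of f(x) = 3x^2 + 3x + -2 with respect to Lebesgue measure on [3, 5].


The Lebesgue integral of a Riemann-integrable function agrees with the Riemann integral.
Antiderivative F(x) = (3/3)x^3 + (3/2)x^2 + -2x
F(5) = (3/3)*5^3 + (3/2)*5^2 + -2*5
     = (3/3)*125 + (3/2)*25 + -2*5
     = 125 + 37.5 + -10
     = 152.5
F(3) = 34.5
Integral = F(5) - F(3) = 152.5 - 34.5 = 118


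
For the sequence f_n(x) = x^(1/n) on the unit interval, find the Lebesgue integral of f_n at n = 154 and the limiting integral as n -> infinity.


At n = 154: f_154(x) = x^(1/154).
Step 1: integral(x^(1/154), 0, 1) = [x^(1/154+1) / (1/154+1)] from 0 to 1
     = 1 / (1/154 + 1) = 1 / ((154+1)/154) = 154/(154+1)
     = 154/155 = 0.993548
Step 2: As n -> infinity, f_n(x) = x^(1/n) -> 1 for x in (0,1], and f_n is increasing in n.
By MCT, lim_n integral(f_n) = integral(lim_n f_n) = integral(1, 0, 1) = 1.
Step 3: Verify convergence: 154/155 = 0.993548 -> 1


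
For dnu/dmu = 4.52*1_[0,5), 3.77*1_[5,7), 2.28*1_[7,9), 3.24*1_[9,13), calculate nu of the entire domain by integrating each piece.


Integrate each piece of the Radon-Nikodym derivative:
Step 1: integral_0^5 4.52 dx = 4.52*(5-0) = 4.52*5 = 22.6
Step 2: integral_5^7 3.77 dx = 3.77*(7-5) = 3.77*2 = 7.54
Step 3: integral_7^9 2.28 dx = 2.28*(9-7) = 2.28*2 = 4.56
Step 4: integral_9^13 3.24 dx = 3.24*(13-9) = 3.24*4 = 12.96
Total: 22.6 + 7.54 + 4.56 + 12.96 = 47.66


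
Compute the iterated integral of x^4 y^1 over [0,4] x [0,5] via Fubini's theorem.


By Fubini's theorem, the double integral factors as a product of single integrals:
Step 1: integral_0^4 x^4 dx = [x^5/5] from 0 to 4
     = 4^5/5 = 204.8
Step 2: integral_0^5 y^1 dy = [y^2/2] from 0 to 5
     = 5^2/2 = 12.5
Step 3: Double integral = 204.8 * 12.5 = 2560


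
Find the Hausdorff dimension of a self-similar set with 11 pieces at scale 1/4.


For a self-similar set with N copies scaled by 1/r:
dim_H = log(N)/log(r) = log(11)/log(4)
= 2.397895/1.386294
= 1.729716


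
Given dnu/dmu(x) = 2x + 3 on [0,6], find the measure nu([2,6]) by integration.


nu(A) = integral_A (dnu/dmu) dmu = integral_2^6 (2x + 3) dx
Step 1: Antiderivative F(x) = (2/2)x^2 + 3x
Step 2: F(6) = (2/2)*6^2 + 3*6 = 36 + 18 = 54
Step 3: F(2) = (2/2)*2^2 + 3*2 = 4 + 6 = 10
Step 4: nu([2,6]) = F(6) - F(2) = 54 - 10 = 44


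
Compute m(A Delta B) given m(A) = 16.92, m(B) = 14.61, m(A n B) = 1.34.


m(A Delta B) = m(A) + m(B) - 2*m(A n B)
= 16.92 + 14.61 - 2*1.34
= 16.92 + 14.61 - 2.68
= 28.85


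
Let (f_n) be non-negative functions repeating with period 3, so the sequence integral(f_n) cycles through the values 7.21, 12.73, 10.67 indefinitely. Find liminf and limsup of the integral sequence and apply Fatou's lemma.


The sequence (integral(f_n)) is periodic with period 3, repeating the values 7.21, 12.73, 10.67 indefinitely.
Step 1: For a periodic sequence, every tail (a_m, a_(m+1), ...) contains all 3 period values infinitely often.
Step 2: Hence inf of every tail = min of the period values = min(7.21, 12.73, 10.67) = 7.21.
        liminf_n integral(f_n) = sup over m of (inf of tail from m) = 7.21.
Step 3: Similarly sup of every tail = max of the period values = 12.73.
        limsup_n integral(f_n) = 12.73.
Step 4: Fatou's lemma: integral(liminf_n f_n) <= liminf_n integral(f_n) = 7.21.
        So the integral of the pointwise liminf is at most 7.21.


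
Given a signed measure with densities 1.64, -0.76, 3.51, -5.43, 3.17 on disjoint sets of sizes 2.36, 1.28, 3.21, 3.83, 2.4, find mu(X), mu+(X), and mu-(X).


Step 1: Compute signed measure on each set:
  Set 1: 1.64 * 2.36 = 3.8704
  Set 2: -0.76 * 1.28 = -0.9728
  Set 3: 3.51 * 3.21 = 11.2671
  Set 4: -5.43 * 3.83 = -20.7969
  Set 5: 3.17 * 2.4 = 7.608
Step 2: Total signed measure = (3.8704) + (-0.9728) + (11.2671) + (-20.7969) + (7.608)
     = 0.9758
Step 3: Positive part mu+(X) = sum of positive contributions = 22.7455
Step 4: Negative part mu-(X) = |sum of negative contributions| = 21.7697


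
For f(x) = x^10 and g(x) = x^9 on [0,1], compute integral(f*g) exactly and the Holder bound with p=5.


Step 1: Exact integral of f*g = integral(x^19, 0, 1) = 1/20
     = 0.05
Step 2: Holder bound with p=5, q=1.25:
  ||f||_p = (integral x^50 dx)^(1/5) = (1/51)^(1/5) = 0.455497
  ||g||_q = (integral x^11.25 dx)^(1/1.25) = (1/12.25)^(1/1.25) = 0.134738
Step 3: Holder bound = ||f||_p * ||g||_q = 0.455497 * 0.134738 = 0.061373
Verification: 0.05 <= 0.061373 (Holder holds)


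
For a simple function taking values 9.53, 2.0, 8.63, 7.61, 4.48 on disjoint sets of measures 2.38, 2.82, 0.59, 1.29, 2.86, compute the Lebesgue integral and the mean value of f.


Step 1: Integral = sum(value_i * measure_i)
= 9.53*2.38 + 2.0*2.82 + 8.63*0.59 + 7.61*1.29 + 4.48*2.86
= 22.6814 + 5.64 + 5.0917 + 9.8169 + 12.8128
= 56.0428
Step 2: Total measure of domain = 2.38 + 2.82 + 0.59 + 1.29 + 2.86 = 9.94
Step 3: Average value = 56.0428 / 9.94 = 5.638109


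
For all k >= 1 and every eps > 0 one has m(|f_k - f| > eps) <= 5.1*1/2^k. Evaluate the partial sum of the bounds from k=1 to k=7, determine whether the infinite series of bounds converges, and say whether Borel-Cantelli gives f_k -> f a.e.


Step 1: List the terms 5.1*1/2^k for k = 1 to 7:
  k=1: 2.55
  k=2: 1.275
  k=3: 0.6375
  k=4: 0.31875
  k=5: 0.159375
  k=6: 0.079687
  k=7: 0.039844
Step 2: Partial sum = 2.55 + 1.275 + 0.6375 + 0.31875 + 0.159375 + 0.079687 + 0.039844
     = 5.060156
Step 3: The full series sum_(k>=1) 5.1*1/2^k converges (geometric series with ratio 1/2 < 1; a constant multiple of a convergent series converges).
Step 4: Fix eps > 0. Since sum_k m(|f_k - f| > eps) < infinity, the Borel-Cantelli lemma gives
        m(limsup_k {|f_k - f| > eps}) = 0, i.e. for a.e. x, |f_k(x) - f(x)| <= eps for all large k.
        Applying this with eps = 1/j for j = 1, 2, ... and intersecting the countably many full-measure sets,
        for a.e. x we get limsup_k |f_k(x) - f(x)| <= 1/j for every j, hence f_k -> f almost everywhere.
Conclusion: series converges; Borel-Cantelli yields f_k -> f a.e.


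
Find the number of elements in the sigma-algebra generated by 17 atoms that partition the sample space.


Each element of the sigma-algebra is a union of some subset of the 17 atoms.
The number of such subsets is 2^17 = 131072.


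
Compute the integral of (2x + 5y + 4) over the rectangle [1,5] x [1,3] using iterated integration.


By Fubini, integrate in x first, then y.
Step 1: Fix y, integrate over x in [1,5]:
  integral(2x + 5y + 4, x=1..5)
  = 2*(5^2 - 1^2)/2 + (5y + 4)*(5 - 1)
  = 24 + (5y + 4)*4
  = 24 + 20y + 16
  = 40 + 20y
Step 2: Integrate over y in [1,3]:
  integral(40 + 20y, y=1..3)
  = 40*2 + 20*(3^2 - 1^2)/2
  = 80 + 80
  = 160


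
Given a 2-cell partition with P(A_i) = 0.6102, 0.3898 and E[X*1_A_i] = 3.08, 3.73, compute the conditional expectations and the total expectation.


For each cell A_i: E[X|A_i] = E[X*1_A_i] / P(A_i)
Step 1: E[X|A_1] = 3.08 / 0.6102 = 5.047525
Step 2: E[X|A_2] = 3.73 / 0.3898 = 9.56901
Verification: E[X] = sum E[X*1_A_i] = 3.08 + 3.73 = 6.81


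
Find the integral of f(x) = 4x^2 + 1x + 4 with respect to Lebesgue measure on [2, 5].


The Lebesgue integral of a Riemann-integrable function agrees with the Riemann integral.
Antiderivative F(x) = (4/3)x^3 + (1/2)x^2 + 4x
F(5) = (4/3)*5^3 + (1/2)*5^2 + 4*5
     = (4/3)*125 + (1/2)*25 + 4*5
     = 166.666667 + 12.5 + 20
     = 199.166667
F(2) = 20.666667
Integral = F(5) - F(2) = 199.166667 - 20.666667 = 178.5


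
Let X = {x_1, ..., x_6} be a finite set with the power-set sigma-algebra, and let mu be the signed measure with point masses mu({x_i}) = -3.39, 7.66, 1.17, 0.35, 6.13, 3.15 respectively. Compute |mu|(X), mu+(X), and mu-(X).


Step 1: Every measurable set is a union of atoms (the cells / points), so a Hahn decomposition is
  obtained by grouping atoms by sign: P = union of atoms with mu > 0, N = union of the remaining atoms.
  Atoms in P (indices): 2, 3, 4, 5, 6;  atoms in N (indices): 1
  Positive values: 7.66, 1.17, 0.35, 6.13, 3.15
  Negative values: -3.39
Step 2: mu+(X) = mu(P) = sum of positive atom values = 18.46
Step 3: mu-(X) = -mu(N) = sum of |negative atom values| = 3.39
Step 4: |mu|(X) = mu+(X) + mu-(X) = 18.46 + 3.39 = 21.85


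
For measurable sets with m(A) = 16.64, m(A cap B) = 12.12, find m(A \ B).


m(A \ B) = m(A) - m(A n B)
= 16.64 - 12.12
= 4.52


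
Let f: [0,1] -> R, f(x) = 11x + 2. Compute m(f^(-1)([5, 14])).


f^(-1)([5, 14]) = {x : 5 <= 11x + 2 <= 14}
Solving: (5 - 2)/11 <= x <= (14 - 2)/11
= [0.272727, 1.090909]
Intersecting with [0,1]: [0.272727, 1]
Measure = 1 - 0.272727 = 0.727273


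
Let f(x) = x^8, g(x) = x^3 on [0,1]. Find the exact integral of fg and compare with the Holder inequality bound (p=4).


Step 1: Exact integral of f*g = integral(x^11, 0, 1) = 1/12
     = 0.083333
Step 2: Holder bound with p=4, q=1.333333:
  ||f||_p = (integral x^32 dx)^(1/4) = (1/33)^(1/4) = 0.417226
  ||g||_q = (integral x^4 dx)^(1/1.333333) = (1/5)^(1/1.333333) = 0.29907
Step 3: Holder bound = ||f||_p * ||g||_q = 0.417226 * 0.29907 = 0.12478
Verification: 0.083333 <= 0.12478 (Holder holds)


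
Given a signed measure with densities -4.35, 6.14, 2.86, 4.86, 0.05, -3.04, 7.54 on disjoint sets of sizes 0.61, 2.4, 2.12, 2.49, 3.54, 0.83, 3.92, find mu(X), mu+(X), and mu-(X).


Step 1: Compute signed measure on each set:
  Set 1: -4.35 * 0.61 = -2.6535
  Set 2: 6.14 * 2.4 = 14.736
  Set 3: 2.86 * 2.12 = 6.0632
  Set 4: 4.86 * 2.49 = 12.1014
  Set 5: 0.05 * 3.54 = 0.177
  Set 6: -3.04 * 0.83 = -2.5232
  Set 7: 7.54 * 3.92 = 29.5568
Step 2: Total signed measure = (-2.6535) + (14.736) + (6.0632) + (12.1014) + (0.177) + (-2.5232) + (29.5568)
     = 57.4577
Step 3: Positive part mu+(X) = sum of positive contributions = 62.6344
Step 4: Negative part mu-(X) = |sum of negative contributions| = 5.1767


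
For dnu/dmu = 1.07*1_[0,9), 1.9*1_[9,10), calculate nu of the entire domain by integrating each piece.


Integrate each piece of the Radon-Nikodym derivative:
Step 1: integral_0^9 1.07 dx = 1.07*(9-0) = 1.07*9 = 9.63
Step 2: integral_9^10 1.9 dx = 1.9*(10-9) = 1.9*1 = 1.9
Total: 9.63 + 1.9 = 11.53
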